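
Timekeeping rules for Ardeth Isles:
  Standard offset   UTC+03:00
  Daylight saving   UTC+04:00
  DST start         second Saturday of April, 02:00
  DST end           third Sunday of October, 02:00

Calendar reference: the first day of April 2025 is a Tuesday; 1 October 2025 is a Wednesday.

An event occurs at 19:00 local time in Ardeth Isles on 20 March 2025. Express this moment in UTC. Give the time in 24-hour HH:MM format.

1 April 2025 is a Tuesday, so the first Saturday is April 5 and the second is April 12.
1 October 2025 is a Wednesday, so the first Sunday is October 5 and the third is October 19.
Daylight saving runs 12 April – 19 October; 20 March 2025 is outside that window, so Ardeth Isles is on standard time at UTC+03:00.
19:00 local − 3h = 16:00 UTC.

16:00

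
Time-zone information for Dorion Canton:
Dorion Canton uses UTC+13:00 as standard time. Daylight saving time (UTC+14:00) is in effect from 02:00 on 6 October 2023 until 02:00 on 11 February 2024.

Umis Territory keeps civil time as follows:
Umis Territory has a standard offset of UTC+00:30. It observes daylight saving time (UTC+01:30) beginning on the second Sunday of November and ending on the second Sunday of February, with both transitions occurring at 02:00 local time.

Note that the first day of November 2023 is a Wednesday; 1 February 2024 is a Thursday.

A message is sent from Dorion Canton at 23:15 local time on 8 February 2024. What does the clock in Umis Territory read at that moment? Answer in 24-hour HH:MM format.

Daylight saving runs 6 October 2023 – 11 February 2024; 8 February 2024 is inside that window, so Dorion Canton is at UTC+14:00.
23:15 Dorion Canton − 14h = 09:15 UTC.
1 November 2023 is a Wednesday, so the first Sunday is November 5 and the second is November 12.
1 February 2024 is a Thursday, so the first Sunday is February 4 and the second is February 11.
At the standard offset (UTC+00:30), 09:15 UTC + 0h30m = 09:45 Umis Territory standard time.
Daylight saving runs 12 November 2023 – 11 February 2024; the standard-time date in Umis Territory, 8 February 2024, is inside that window, so Umis Territory is at UTC+01:30.
09:15 UTC + 1h30m = 10:45 Umis Territory.

10:45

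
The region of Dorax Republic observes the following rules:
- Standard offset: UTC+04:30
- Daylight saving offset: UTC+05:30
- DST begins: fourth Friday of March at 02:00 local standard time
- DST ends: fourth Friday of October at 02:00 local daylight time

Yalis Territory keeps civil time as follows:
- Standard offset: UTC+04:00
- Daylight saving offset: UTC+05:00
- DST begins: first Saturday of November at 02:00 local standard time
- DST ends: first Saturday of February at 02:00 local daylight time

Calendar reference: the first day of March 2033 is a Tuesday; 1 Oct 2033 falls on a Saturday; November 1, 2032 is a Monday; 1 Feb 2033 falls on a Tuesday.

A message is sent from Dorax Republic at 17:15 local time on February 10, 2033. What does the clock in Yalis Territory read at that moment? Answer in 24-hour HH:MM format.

1 March 2033 is a Tuesday, so the first Friday is March 4 and the fourth is March 25.
1 October 2033 is a Saturday, so the first Friday is October 7 and the fourth is October 28.
Daylight saving runs 25 March – 28 October; February 10, 2033 is outside that window, so Dorax Republic is on standard time at UTC+04:30.
17:15 Dorax Republic − 4h30m = 12:45 UTC.
1 November 2032 is a Monday, so the first Saturday is November 6.
1 February 2033 is a Tuesday, so the first Saturday is February 5.
At the standard offset (UTC+04:00), 12:45 UTC + 4h = 16:45 Yalis Territory standard time.
The standard-time date in Yalis Territory, February 10, 2033, is outside the daylight-saving period (6 November 2032 – 5 February 2033), so Yalis Territory is on standard time, UTC+04:00.
12:45 UTC + 4h = 16:45 Yalis Territory.

16:45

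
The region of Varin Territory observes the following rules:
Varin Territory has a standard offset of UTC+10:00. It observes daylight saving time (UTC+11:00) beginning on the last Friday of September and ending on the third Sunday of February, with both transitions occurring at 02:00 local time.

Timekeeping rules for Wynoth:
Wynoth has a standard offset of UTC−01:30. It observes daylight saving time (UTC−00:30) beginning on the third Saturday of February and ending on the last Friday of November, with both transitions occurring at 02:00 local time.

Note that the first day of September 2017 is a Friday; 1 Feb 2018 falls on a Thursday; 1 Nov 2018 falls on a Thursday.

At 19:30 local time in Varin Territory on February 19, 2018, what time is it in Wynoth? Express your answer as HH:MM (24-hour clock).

09:00

1 September 2017 is a Friday, so Fridays fall on 1, 8, 15, 22, 29; the last is September 29.
1 February 2018 is a Thursday, so the first Sunday is February 4 and the third is February 18.
February 19, 2018 does not fall between 29 September 2017 and 18 February 2018, so daylight saving is not in effect and Varin Territory is at UTC+10:00.
19:30 Varin Territory − 10h = 09:30 UTC.
1 February 2018 is a Thursday, so the first Saturday is February 3 and the third is February 17.
1 November 2018 is a Thursday, so Fridays fall on 2, 9, 16, 23, 30; the last is November 30.
At the standard offset (UTC−01:30), 09:30 UTC − 1h30m = 08:00 Wynoth standard time.
The standard-time date in Wynoth, February 19, 2018, lies within the daylight-saving period (17 February – 30 November), so Wynoth is on daylight time, UTC−00:30.
09:30 UTC − 0h30m = 09:00 Wynoth.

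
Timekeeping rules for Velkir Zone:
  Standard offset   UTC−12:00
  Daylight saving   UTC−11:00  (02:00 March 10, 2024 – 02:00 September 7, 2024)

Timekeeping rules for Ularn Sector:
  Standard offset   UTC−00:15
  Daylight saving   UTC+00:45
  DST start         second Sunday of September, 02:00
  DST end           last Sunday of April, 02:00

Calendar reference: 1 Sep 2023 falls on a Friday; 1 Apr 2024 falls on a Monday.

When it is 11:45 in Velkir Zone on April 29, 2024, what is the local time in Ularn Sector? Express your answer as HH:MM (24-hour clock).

22:30

April 29, 2024 lies within the daylight-saving period (10 March – 7 September), so Velkir Zone is on daylight time, UTC−11:00.
11:45 Velkir Zone + 11h = 22:45 UTC.
1 September 2023 is a Friday, so the first Sunday is September 3 and the second is September 10.
1 April 2024 is a Monday, so Sundays fall on 7, 14, 21, 28; the last is April 28.
At the standard offset (UTC−00:15), 22:45 UTC − 0h15m = 22:30 Ularn Sector standard time.
The standard-time date in Ularn Sector, April 29, 2024, does not fall between 10 September 2023 and 28 April 2024, so daylight saving is not in effect and Ularn Sector is at UTC−00:15.
22:45 UTC − 0h15m = 22:30 Ularn Sector.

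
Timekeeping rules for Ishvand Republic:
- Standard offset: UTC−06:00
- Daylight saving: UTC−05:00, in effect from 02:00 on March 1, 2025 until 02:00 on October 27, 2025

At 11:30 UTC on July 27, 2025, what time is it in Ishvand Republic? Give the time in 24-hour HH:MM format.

At the standard offset (UTC−06:00), 11:30 UTC − 6h = 05:30 Ishvand Republic standard time.
The standard-time date in Ishvand Republic, July 27, 2025, lies within the daylight-saving period (1 March – 27 October), so Ishvand Republic is on daylight time, UTC−05:00.
11:30 UTC − 5h = 06:30 local.

06:30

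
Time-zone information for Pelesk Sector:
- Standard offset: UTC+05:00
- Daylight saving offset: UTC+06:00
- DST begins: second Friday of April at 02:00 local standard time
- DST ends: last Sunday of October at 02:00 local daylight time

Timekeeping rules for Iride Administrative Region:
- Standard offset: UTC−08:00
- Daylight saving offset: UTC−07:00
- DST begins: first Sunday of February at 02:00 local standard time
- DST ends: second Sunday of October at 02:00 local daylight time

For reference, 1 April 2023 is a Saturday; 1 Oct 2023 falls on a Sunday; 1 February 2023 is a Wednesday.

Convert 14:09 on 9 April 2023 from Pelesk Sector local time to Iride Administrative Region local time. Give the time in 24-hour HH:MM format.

02:09

1 April 2023 is a Saturday, so the first Friday is April 7 and the second is April 14.
1 October 2023 is a Sunday, so Sundays fall on 1, 8, 15, 22, 29; the last is October 29.
9 April 2023 does not fall between 14 April and 29 October, so daylight saving is not in effect and Pelesk Sector is at UTC+05:00.
14:09 Pelesk Sector − 5h = 09:09 UTC.
1 February 2023 is a Wednesday, so the first Sunday is February 5.
1 October 2023 is a Sunday, so the first Sunday is October 1 and the second is October 8.
At the standard offset (UTC−08:00), 09:09 UTC − 8h = 01:09 Iride Administrative Region standard time.
Daylight saving runs 5 February – 8 October; the standard-time date in Iride Administrative Region, 9 April 2023, is inside that window, so Iride Administrative Region is at UTC−07:00.
09:09 UTC − 7h = 02:09 Iride Administrative Region.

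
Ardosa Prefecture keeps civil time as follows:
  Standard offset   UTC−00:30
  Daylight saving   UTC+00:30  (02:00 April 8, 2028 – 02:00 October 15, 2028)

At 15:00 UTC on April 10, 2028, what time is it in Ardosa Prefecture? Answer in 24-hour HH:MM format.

At the standard offset (UTC−00:30), 15:00 UTC − 0h30m = 14:30 Ardosa Prefecture standard time.
The standard-time date in Ardosa Prefecture, April 10, 2028, falls between 8 April and 15 October, so daylight saving is in effect and Ardosa Prefecture is at UTC+00:30.
15:00 UTC + 0h30m = 15:30 local.

15:30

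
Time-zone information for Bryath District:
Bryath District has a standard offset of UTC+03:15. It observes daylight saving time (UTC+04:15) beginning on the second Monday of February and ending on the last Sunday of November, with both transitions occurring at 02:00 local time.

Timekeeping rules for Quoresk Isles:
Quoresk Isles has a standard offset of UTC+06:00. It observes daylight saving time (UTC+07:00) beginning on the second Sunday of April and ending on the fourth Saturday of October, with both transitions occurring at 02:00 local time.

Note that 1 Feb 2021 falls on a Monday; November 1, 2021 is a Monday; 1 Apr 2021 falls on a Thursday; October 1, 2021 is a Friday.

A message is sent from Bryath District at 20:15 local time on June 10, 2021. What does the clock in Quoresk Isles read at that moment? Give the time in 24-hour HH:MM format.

1 February 2021 is a Monday, so the first Monday is February 1 and the second is February 8.
1 November 2021 is a Monday, so Sundays fall on 7, 14, 21, 28; the last is November 28.
June 10, 2021 lies within the daylight-saving period (8 February – 28 November), so Bryath District is on daylight time, UTC+04:15.
20:15 Bryath District − 4h15m = 16:00 UTC.
1 April 2021 is a Thursday, so the first Sunday is April 4 and the second is April 11.
1 October 2021 is a Friday, so the first Saturday is October 2 and the fourth is October 23.
At the standard offset (UTC+06:00), 16:00 UTC + 6h = 22:00 Quoresk Isles standard time.
The standard-time date in Quoresk Isles, June 10, 2021, falls between 11 April and 23 October, so daylight saving is in effect and Quoresk Isles is at UTC+07:00.
16:00 UTC + 7h = 23:00 Quoresk Isles.

23:00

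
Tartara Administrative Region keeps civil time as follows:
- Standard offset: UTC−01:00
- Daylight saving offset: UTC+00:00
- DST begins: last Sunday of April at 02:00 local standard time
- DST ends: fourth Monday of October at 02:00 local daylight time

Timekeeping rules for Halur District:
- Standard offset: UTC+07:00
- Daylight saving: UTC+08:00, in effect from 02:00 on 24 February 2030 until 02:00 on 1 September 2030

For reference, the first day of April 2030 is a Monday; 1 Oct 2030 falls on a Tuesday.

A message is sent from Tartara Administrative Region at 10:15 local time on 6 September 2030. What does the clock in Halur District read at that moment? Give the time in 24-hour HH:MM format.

17:15

1 April 2030 is a Monday, so Sundays fall on 7, 14, 21, 28; the last is April 28.
1 October 2030 is a Tuesday, so the first Monday is October 7 and the fourth is October 28.
6 September 2030 falls between 28 April and 28 October, so daylight saving is in effect and Tartara Administrative Region is at UTC+00:00.
10:15 Tartara Administrative Region − 0h = 10:15 UTC.
At the standard offset (UTC+07:00), 10:15 UTC + 7h = 17:15 Halur District standard time.
The standard-time date in Halur District, 6 September 2030, does not fall between 24 February and 1 September, so daylight saving is not in effect and Halur District is at UTC+07:00.
10:15 UTC + 7h = 17:15 Halur District.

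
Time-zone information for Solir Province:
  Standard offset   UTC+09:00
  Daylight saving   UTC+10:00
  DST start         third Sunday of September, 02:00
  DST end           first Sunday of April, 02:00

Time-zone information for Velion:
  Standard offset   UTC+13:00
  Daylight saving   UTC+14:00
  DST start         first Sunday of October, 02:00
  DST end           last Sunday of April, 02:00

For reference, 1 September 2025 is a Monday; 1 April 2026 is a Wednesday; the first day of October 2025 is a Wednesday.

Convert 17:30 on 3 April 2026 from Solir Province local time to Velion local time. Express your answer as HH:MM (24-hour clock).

1 September 2025 is a Monday, so the first Sunday is September 7 and the third is September 21.
1 April 2026 is a Wednesday, so the first Sunday is April 5.
Daylight saving runs 21 September 2025 – 5 April 2026; 3 April 2026 is inside that window, so Solir Province is at UTC+10:00.
17:30 Solir Province − 10h = 07:30 UTC.
1 October 2025 is a Wednesday, so the first Sunday is October 5.
1 April 2026 is a Wednesday, so Sundays fall on 5, 12, 19, 26; the last is April 26.
At the standard offset (UTC+13:00), 07:30 UTC + 13h = 20:30 Velion standard time.
The standard-time date in Velion, 3 April 2026, lies within the daylight-saving period (5 October 2025 – 26 April 2026), so Velion is on daylight time, UTC+14:00.
07:30 UTC + 14h = 21:30 Velion.

21:30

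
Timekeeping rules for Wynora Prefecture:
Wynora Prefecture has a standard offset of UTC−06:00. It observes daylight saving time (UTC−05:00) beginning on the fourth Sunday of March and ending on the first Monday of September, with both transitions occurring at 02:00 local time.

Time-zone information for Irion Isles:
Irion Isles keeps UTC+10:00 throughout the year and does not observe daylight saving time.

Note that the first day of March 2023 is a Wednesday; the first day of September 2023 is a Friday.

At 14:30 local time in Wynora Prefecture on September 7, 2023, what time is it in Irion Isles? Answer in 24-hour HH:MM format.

06:30

1 March 2023 is a Wednesday, so the first Sunday is March 5 and the fourth is March 26.
1 September 2023 is a Friday, so the first Monday is September 4.
September 7, 2023 is outside the daylight-saving period (26 March – 4 September), so Wynora Prefecture is on standard time, UTC−06:00.
14:30 Wynora Prefecture + 6h = 20:30 UTC.
Irion Isles has no daylight saving, so its offset is UTC+10:00 year-round.
20:30 UTC + 10h = 06:30 Irion Isles (rolling into the next day, 8 September 2023).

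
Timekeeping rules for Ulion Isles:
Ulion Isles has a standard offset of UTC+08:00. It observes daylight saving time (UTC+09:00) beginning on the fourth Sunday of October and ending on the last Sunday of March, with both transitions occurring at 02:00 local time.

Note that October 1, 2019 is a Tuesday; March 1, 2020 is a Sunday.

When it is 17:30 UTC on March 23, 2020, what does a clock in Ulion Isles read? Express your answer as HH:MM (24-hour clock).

02:30

1 October 2019 is a Tuesday, so the first Sunday is October 6 and the fourth is October 27.
1 March 2020 is a Sunday, so Sundays fall on 1, 8, 15, 22, 29; the last is March 29.
At the standard offset (UTC+08:00), 17:30 UTC + 8h = 01:30 Ulion Isles standard time (rolling into the next day, 24 March 2020).
Daylight saving runs 27 October 2019 – 29 March 2020; the standard-time date in Ulion Isles, March 24, 2020, is inside that window, so Ulion Isles is at UTC+09:00.
17:30 UTC + 9h = 02:30 local (rolling into the next day, 24 March 2020).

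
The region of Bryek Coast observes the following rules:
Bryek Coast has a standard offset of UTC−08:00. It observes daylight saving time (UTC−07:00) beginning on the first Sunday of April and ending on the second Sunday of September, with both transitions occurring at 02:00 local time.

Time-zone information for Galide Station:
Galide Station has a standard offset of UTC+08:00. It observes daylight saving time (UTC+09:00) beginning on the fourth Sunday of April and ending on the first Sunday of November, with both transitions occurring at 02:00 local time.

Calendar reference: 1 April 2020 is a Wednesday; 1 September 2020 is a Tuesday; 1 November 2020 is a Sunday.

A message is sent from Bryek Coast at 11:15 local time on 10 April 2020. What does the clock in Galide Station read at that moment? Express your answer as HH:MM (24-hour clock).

02:15

1 April 2020 is a Wednesday, so the first Sunday is April 5.
1 September 2020 is a Tuesday, so the first Sunday is September 6 and the second is September 13.
10 April 2020 lies within the daylight-saving period (5 April – 13 September), so Bryek Coast is on daylight time, UTC−07:00.
11:15 Bryek Coast + 7h = 18:15 UTC.
1 April 2020 is a Wednesday, so the first Sunday is April 5 and the fourth is April 26.
1 November 2020 is a Sunday, so the first Sunday is November 1.
At the standard offset (UTC+08:00), 18:15 UTC + 8h = 02:15 Galide Station standard time (rolling into the next day, 11 April 2020).
Daylight saving runs 26 April – 1 November; the standard-time date in Galide Station, 11 April 2020, is outside that window, so Galide Station is on standard time at UTC+08:00.
18:15 UTC + 8h = 02:15 Galide Station (rolling into the next day, 11 April 2020).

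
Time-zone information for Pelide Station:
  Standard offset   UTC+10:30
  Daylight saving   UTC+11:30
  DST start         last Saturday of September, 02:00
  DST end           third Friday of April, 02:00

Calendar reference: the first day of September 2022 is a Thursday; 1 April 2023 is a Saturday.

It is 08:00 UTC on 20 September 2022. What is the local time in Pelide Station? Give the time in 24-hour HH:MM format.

1 September 2022 is a Thursday, so Saturdays fall on 3, 10, 17, 24; the last is September 24.
1 April 2023 is a Saturday, so the first Friday is April 7 and the third is April 21.
At the standard offset (UTC+10:30), 08:00 UTC + 10h30m = 18:30 Pelide Station standard time.
The standard-time date in Pelide Station, 20 September 2022, does not fall between 24 September 2022 and 21 April 2023, so daylight saving is not in effect and Pelide Station is at UTC+10:30.
08:00 UTC + 10h30m = 18:30 local.

18:30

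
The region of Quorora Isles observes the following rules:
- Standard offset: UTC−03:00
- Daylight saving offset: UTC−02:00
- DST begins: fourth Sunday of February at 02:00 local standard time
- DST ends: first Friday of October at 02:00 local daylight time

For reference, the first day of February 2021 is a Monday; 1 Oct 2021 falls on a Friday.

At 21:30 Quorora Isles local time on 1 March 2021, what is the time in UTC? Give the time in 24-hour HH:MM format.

1 February 2021 is a Monday, so the first Sunday is February 7 and the fourth is February 28.
1 October 2021 is a Friday, so the first Friday is October 1.
1 March 2021 falls between 28 February and 1 October, so daylight saving is in effect and Quorora Isles is at UTC−02:00.
21:30 local + 2h = 23:30 UTC.

23:30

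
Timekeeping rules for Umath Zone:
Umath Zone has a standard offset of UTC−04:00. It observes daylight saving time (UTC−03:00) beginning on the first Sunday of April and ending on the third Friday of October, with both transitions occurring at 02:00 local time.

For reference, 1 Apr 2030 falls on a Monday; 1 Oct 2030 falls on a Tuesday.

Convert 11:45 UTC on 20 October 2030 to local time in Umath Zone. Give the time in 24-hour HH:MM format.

1 April 2030 is a Monday, so the first Sunday is April 7.
1 October 2030 is a Tuesday, so the first Friday is October 4 and the third is October 18.
At the standard offset (UTC−04:00), 11:45 UTC − 4h = 07:45 Umath Zone standard time.
The standard-time date in Umath Zone, 20 October 2030, is outside the daylight-saving period (7 April – 18 October), so Umath Zone is on standard time, UTC−04:00.
11:45 UTC − 4h = 07:45 local.

07:45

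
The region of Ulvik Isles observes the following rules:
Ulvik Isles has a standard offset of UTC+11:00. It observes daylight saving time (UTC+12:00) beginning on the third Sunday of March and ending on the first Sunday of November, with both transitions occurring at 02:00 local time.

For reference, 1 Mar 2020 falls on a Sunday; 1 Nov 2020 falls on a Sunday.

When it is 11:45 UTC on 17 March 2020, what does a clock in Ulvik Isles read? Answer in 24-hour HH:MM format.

23:45

1 March 2020 is a Sunday, so the first Sunday is March 1 and the third is March 15.
1 November 2020 is a Sunday, so the first Sunday is November 1.
At the standard offset (UTC+11:00), 11:45 UTC + 11h = 22:45 Ulvik Isles standard time.
Daylight saving runs 15 March – 1 November; the standard-time date in Ulvik Isles, 17 March 2020, is inside that window, so Ulvik Isles is at UTC+12:00.
11:45 UTC + 12h = 23:45 local.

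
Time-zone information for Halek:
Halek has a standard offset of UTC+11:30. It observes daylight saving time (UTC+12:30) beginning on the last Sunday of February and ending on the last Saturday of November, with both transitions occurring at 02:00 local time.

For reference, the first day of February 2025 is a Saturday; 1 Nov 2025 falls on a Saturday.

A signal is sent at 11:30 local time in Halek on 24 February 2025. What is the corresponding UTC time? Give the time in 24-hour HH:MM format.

23:00

1 February 2025 is a Saturday, so Sundays fall on 2, 9, 16, 23; the last is February 23.
1 November 2025 is a Saturday, so Saturdays fall on 1, 8, 15, 22, 29; the last is November 29.
24 February 2025 lies within the daylight-saving period (23 February – 29 November), so Halek is on daylight time, UTC+12:30.
11:30 local − 12h30m = 23:00 UTC (rolling into the previous day, 23 February 2025).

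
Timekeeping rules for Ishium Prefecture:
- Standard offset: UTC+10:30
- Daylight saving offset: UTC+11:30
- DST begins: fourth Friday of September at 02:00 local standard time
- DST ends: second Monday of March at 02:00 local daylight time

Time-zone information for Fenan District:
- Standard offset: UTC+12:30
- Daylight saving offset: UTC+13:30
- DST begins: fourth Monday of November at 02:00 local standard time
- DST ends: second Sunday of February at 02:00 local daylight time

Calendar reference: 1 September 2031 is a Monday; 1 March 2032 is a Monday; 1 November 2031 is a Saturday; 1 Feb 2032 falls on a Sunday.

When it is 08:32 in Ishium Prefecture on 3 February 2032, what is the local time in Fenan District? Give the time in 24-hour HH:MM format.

1 September 2031 is a Monday, so the first Friday is September 5 and the fourth is September 26.
1 March 2032 is a Monday, so the first Monday is March 1 and the second is March 8.
Daylight saving runs 26 September 2031 – 8 March 2032; 3 February 2032 is inside that window, so Ishium Prefecture is at UTC+11:30.
08:32 Ishium Prefecture − 11h30m = 21:02 UTC (rolling into the previous day, 2 February 2032).
1 November 2031 is a Saturday, so the first Monday is November 3 and the fourth is November 24.
1 February 2032 is a Sunday, so the first Sunday is February 1 and the second is February 8.
At the standard offset (UTC+12:30), 21:02 UTC + 12h30m = 09:32 Fenan District standard time (rolling into the next day, 3 February 2032).
The standard-time date in Fenan District, 3 February 2032, falls between 24 November 2031 and 8 February 2032, so daylight saving is in effect and Fenan District is at UTC+13:30.
21:02 UTC + 13h30m = 10:32 Fenan District (rolling into the next day, 3 February 2032).

10:32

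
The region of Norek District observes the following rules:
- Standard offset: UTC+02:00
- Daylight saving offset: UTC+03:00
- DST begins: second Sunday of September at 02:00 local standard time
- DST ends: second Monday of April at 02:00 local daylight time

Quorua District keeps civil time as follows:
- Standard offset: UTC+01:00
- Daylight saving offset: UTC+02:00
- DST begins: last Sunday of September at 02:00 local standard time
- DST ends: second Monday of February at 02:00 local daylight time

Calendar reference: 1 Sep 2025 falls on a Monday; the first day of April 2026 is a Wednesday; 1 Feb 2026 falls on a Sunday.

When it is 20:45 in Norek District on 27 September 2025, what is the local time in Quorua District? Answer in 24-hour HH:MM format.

1 September 2025 is a Monday, so the first Sunday is September 7 and the second is September 14.
1 April 2026 is a Wednesday, so the first Monday is April 6 and the second is April 13.
Daylight saving runs 14 September 2025 – 13 April 2026; 27 September 2025 is inside that window, so Norek District is at UTC+03:00.
20:45 Norek District − 3h = 17:45 UTC.
1 September 2025 is a Monday, so Sundays fall on 7, 14, 21, 28; the last is September 28.
1 February 2026 is a Sunday, so the first Monday is February 2 and the second is February 9.
At the standard offset (UTC+01:00), 17:45 UTC + 1h = 18:45 Quorua District standard time.
The standard-time date in Quorua District, 27 September 2025, does not fall between 28 September 2025 and 9 February 2026, so daylight saving is not in effect and Quorua District is at UTC+01:00.
17:45 UTC + 1h = 18:45 Quorua District.

18:45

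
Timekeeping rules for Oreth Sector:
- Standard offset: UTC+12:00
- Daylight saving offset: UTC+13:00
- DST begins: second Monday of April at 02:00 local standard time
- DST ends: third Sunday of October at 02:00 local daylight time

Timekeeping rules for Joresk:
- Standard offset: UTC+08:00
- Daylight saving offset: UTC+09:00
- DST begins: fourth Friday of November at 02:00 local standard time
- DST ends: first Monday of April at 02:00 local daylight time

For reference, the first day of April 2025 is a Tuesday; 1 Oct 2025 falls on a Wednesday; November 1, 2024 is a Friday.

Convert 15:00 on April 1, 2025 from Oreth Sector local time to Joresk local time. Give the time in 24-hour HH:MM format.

1 April 2025 is a Tuesday, so the first Monday is April 7 and the second is April 14.
1 October 2025 is a Wednesday, so the first Sunday is October 5 and the third is October 19.
April 1, 2025 is outside the daylight-saving period (14 April – 19 October), so Oreth Sector is on standard time, UTC+12:00.
15:00 Oreth Sector − 12h = 03:00 UTC.
1 November 2024 is a Friday, so the first Friday is November 1 and the fourth is November 22.
1 April 2025 is a Tuesday, so the first Monday is April 7.
At the standard offset (UTC+08:00), 03:00 UTC + 8h = 11:00 Joresk standard time.
Daylight saving runs 22 November 2024 – 7 April 2025; the standard-time date in Joresk, April 1, 2025, is inside that window, so Joresk is at UTC+09:00.
03:00 UTC + 9h = 12:00 Joresk.

12:00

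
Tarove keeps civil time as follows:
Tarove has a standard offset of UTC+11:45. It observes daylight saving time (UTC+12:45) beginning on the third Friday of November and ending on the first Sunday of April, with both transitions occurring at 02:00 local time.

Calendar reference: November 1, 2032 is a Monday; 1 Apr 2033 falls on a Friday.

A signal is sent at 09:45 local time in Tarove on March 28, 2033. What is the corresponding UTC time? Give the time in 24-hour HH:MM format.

1 November 2032 is a Monday, so the first Friday is November 5 and the third is November 19.
1 April 2033 is a Friday, so the first Sunday is April 3.
March 28, 2033 lies within the daylight-saving period (19 November 2032 – 3 April 2033), so Tarove is on daylight time, UTC+12:45.
09:45 local − 12h45m = 21:00 UTC (rolling into the previous day, 27 March 2033).

21:00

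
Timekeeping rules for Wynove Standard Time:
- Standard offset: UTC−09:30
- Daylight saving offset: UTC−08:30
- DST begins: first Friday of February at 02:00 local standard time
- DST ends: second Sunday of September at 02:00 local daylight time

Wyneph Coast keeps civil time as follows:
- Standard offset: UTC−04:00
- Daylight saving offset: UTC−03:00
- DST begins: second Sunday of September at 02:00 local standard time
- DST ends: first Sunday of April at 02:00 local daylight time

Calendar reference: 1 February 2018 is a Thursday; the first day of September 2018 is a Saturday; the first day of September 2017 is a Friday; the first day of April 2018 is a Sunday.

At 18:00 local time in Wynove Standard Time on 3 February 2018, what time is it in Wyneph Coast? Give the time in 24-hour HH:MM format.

23:30

1 February 2018 is a Thursday, so the first Friday is February 2.
1 September 2018 is a Saturday, so the first Sunday is September 2 and the second is September 9.
3 February 2018 lies within the daylight-saving period (2 February – 9 September), so Wynove Standard Time is on daylight time, UTC−08:30.
18:00 Wynove Standard Time + 8h30m = 02:30 UTC (rolling into the next day, 4 February 2018).
1 September 2017 is a Friday, so the first Sunday is September 3 and the second is September 10.
1 April 2018 is a Sunday, so the first Sunday is April 1.
At the standard offset (UTC−04:00), 02:30 UTC − 4h = 22:30 Wyneph Coast standard time (rolling into the previous day, 3 February 2018).
The standard-time date in Wyneph Coast, 3 February 2018, falls between 10 September 2017 and 1 April 2018, so daylight saving is in effect and Wyneph Coast is at UTC−03:00.
02:30 UTC − 3h = 23:30 Wyneph Coast (rolling into the previous day, 3 February 2018).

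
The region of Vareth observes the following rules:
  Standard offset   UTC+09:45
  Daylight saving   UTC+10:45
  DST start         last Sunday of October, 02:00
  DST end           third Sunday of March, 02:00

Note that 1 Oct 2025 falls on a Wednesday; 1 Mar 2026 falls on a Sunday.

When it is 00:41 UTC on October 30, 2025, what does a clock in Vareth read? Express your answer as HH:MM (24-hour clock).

11:26

1 October 2025 is a Wednesday, so Sundays fall on 5, 12, 19, 26; the last is October 26.
1 March 2026 is a Sunday, so the first Sunday is March 1 and the third is March 15.
At the standard offset (UTC+09:45), 00:41 UTC + 9h45m = 10:26 Vareth standard time.
The standard-time date in Vareth, October 30, 2025, lies within the daylight-saving period (26 October 2025 – 15 March 2026), so Vareth is on daylight time, UTC+10:45.
00:41 UTC + 10h45m = 11:26 local.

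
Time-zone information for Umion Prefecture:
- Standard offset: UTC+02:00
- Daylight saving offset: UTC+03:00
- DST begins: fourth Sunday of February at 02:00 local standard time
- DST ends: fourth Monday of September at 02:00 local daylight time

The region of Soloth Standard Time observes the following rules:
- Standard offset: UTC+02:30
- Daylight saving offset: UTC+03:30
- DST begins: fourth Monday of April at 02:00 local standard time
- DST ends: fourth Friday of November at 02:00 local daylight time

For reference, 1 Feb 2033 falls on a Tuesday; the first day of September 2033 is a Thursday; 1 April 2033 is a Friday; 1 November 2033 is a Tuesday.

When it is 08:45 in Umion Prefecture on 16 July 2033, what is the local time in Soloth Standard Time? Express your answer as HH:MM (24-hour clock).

1 February 2033 is a Tuesday, so the first Sunday is February 6 and the fourth is February 27.
1 September 2033 is a Thursday, so the first Monday is September 5 and the fourth is September 26.
16 July 2033 lies within the daylight-saving period (27 February – 26 September), so Umion Prefecture is on daylight time, UTC+03:00.
08:45 Umion Prefecture − 3h = 05:45 UTC.
1 April 2033 is a Friday, so the first Monday is April 4 and the fourth is April 25.
1 November 2033 is a Tuesday, so the first Friday is November 4 and the fourth is November 25.
At the standard offset (UTC+02:30), 05:45 UTC + 2h30m = 08:15 Soloth Standard Time standard time.
The standard-time date in Soloth Standard Time, 16 July 2033, falls between 25 April and 25 November, so daylight saving is in effect and Soloth Standard Time is at UTC+03:30.
05:45 UTC + 3h30m = 09:15 Soloth Standard Time.

09:15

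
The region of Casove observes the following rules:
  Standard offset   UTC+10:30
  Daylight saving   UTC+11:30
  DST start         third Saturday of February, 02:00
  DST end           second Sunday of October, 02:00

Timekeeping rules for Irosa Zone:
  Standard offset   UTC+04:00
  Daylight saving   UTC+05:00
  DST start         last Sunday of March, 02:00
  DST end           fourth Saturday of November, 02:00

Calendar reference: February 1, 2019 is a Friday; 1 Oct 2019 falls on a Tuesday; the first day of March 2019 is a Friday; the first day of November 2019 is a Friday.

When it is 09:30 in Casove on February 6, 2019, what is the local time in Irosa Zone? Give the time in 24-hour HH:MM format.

1 February 2019 is a Friday, so the first Saturday is February 2 and the third is February 16.
1 October 2019 is a Tuesday, so the first Sunday is October 6 and the second is October 13.
February 6, 2019 does not fall between 16 February and 13 October, so daylight saving is not in effect and Casove is at UTC+10:30.
09:30 Casove − 10h30m = 23:00 UTC (rolling into the previous day, 5 February 2019).
1 March 2019 is a Friday, so Sundays fall on 3, 10, 17, 24, 31; the last is March 31.
1 November 2019 is a Friday, so the first Saturday is November 2 and the fourth is November 23.
At the standard offset (UTC+04:00), 23:00 UTC + 4h = 03:00 Irosa Zone standard time (rolling into the next day, 6 February 2019).
The standard-time date in Irosa Zone, February 6, 2019, is outside the daylight-saving period (31 March – 23 November), so Irosa Zone is on standard time, UTC+04:00.
23:00 UTC + 4h = 03:00 Irosa Zone (rolling into the next day, 6 February 2019).

03:00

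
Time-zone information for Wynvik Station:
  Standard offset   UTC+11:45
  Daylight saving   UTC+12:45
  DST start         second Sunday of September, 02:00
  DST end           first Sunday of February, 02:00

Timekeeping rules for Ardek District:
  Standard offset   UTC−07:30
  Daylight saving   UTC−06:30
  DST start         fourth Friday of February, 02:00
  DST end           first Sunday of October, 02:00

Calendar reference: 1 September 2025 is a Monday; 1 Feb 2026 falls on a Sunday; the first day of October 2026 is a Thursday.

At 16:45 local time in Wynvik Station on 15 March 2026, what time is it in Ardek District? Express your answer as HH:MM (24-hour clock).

1 September 2025 is a Monday, so the first Sunday is September 7 and the second is September 14.
1 February 2026 is a Sunday, so the first Sunday is February 1.
15 March 2026 does not fall between 14 September 2025 and 1 February 2026, so daylight saving is not in effect and Wynvik Station is at UTC+11:45.
16:45 Wynvik Station − 11h45m = 05:00 UTC.
1 February 2026 is a Sunday, so the first Friday is February 6 and the fourth is February 27.
1 October 2026 is a Thursday, so the first Sunday is October 4.
At the standard offset (UTC−07:30), 05:00 UTC − 7h30m = 21:30 Ardek District standard time (rolling into the previous day, 14 March 2026).
Daylight saving runs 27 February – 4 October; the standard-time date in Ardek District, 14 March 2026, is inside that window, so Ardek District is at UTC−06:30.
05:00 UTC − 6h30m = 22:30 Ardek District (rolling into the previous day, 14 March 2026).

22:30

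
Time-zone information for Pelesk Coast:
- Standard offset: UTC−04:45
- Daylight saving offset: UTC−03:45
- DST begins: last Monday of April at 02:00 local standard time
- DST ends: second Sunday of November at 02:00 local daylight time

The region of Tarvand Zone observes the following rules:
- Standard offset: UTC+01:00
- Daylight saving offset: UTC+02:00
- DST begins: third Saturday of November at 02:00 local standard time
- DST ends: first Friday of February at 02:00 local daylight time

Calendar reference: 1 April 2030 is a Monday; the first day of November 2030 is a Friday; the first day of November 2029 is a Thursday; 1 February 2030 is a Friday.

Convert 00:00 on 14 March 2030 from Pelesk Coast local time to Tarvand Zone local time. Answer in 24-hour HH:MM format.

1 April 2030 is a Monday, so Mondays fall on 1, 8, 15, 22, 29; the last is April 29.
1 November 2030 is a Friday, so the first Sunday is November 3 and the second is November 10.
Daylight saving runs 29 April – 10 November; 14 March 2030 is outside that window, so Pelesk Coast is on standard time at UTC−04:45.
00:00 Pelesk Coast + 4h45m = 04:45 UTC.
1 November 2029 is a Thursday, so the first Saturday is November 3 and the third is November 17.
1 February 2030 is a Friday, so the first Friday is February 1.
At the standard offset (UTC+01:00), 04:45 UTC + 1h = 05:45 Tarvand Zone standard time.
Daylight saving runs 17 November 2029 – 1 February 2030; the standard-time date in Tarvand Zone, 14 March 2030, is outside that window, so Tarvand Zone is on standard time at UTC+01:00.
04:45 UTC + 1h = 05:45 Tarvand Zone.

05:45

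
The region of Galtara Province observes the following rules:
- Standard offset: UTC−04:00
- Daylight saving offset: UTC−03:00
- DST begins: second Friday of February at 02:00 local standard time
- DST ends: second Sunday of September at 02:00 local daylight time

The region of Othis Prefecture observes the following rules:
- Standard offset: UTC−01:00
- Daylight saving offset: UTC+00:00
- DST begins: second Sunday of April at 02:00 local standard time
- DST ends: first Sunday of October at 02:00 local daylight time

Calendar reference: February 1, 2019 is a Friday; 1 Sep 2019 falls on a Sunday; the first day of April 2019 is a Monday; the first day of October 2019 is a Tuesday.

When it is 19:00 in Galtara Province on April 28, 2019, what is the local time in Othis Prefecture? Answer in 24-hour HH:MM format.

1 February 2019 is a Friday, so the first Friday is February 1 and the second is February 8.
1 September 2019 is a Sunday, so the first Sunday is September 1 and the second is September 8.
April 28, 2019 lies within the daylight-saving period (8 February – 8 September), so Galtara Province is on daylight time, UTC−03:00.
19:00 Galtara Province + 3h = 22:00 UTC.
1 April 2019 is a Monday, so the first Sunday is April 7 and the second is April 14.
1 October 2019 is a Tuesday, so the first Sunday is October 6.
At the standard offset (UTC−01:00), 22:00 UTC − 1h = 21:00 Othis Prefecture standard time.
The standard-time date in Othis Prefecture, April 28, 2019, falls between 14 April and 6 October, so daylight saving is in effect and Othis Prefecture is at UTC+00:00.
22:00 UTC + 0h = 22:00 Othis Prefecture.

22:00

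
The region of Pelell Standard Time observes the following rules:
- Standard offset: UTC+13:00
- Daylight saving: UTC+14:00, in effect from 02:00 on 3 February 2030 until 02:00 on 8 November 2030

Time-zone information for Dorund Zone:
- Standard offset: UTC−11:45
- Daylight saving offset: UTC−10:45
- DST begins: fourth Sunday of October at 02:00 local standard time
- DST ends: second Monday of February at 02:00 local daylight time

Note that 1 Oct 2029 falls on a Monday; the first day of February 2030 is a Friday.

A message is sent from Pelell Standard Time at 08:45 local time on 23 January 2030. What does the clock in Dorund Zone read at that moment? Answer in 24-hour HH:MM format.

23 January 2030 does not fall between 3 February and 8 November, so daylight saving is not in effect and Pelell Standard Time is at UTC+13:00.
08:45 Pelell Standard Time − 13h = 19:45 UTC (rolling into the previous day, 22 January 2030).
1 October 2029 is a Monday, so the first Sunday is October 7 and the fourth is October 28.
1 February 2030 is a Friday, so the first Monday is February 4 and the second is February 11.
At the standard offset (UTC−11:45), 19:45 UTC − 11h45m = 08:00 Dorund Zone standard time.
The standard-time date in Dorund Zone, 22 January 2030, lies within the daylight-saving period (28 October 2029 – 11 February 2030), so Dorund Zone is on daylight time, UTC−10:45.
19:45 UTC − 10h45m = 09:00 Dorund Zone.

09:00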